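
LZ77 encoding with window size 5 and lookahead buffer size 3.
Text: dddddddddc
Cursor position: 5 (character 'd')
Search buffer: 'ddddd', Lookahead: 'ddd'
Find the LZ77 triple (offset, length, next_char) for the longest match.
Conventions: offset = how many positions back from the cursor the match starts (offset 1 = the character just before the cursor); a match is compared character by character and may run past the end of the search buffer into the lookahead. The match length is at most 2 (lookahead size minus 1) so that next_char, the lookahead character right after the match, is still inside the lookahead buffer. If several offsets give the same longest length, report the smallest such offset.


Try each offset into the search buffer:
  offset=1 (pos 4, char 'd'): match length 2
  offset=2 (pos 3, char 'd'): match length 2
  offset=3 (pos 2, char 'd'): match length 2
  offset=4 (pos 1, char 'd'): match length 2
  offset=5 (pos 0, char 'd'): match length 2
Longest match has length 2, found at offsets 1, 2, 3, 4, 5; take the smallest, offset 1.
next_char = character at position 5 + 2 = 7 -> 'd'

Best match: offset=1, length=2 (matching 'dd' starting at position 4)
LZ77 triple: (1, 2, 'd')


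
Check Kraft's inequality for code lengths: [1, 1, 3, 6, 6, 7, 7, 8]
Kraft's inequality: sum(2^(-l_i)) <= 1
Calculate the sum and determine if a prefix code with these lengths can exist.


Sum = 2^(-1) + 2^(-1) + 2^(-3) + 2^(-6) + 2^(-6) + 2^(-7) + 2^(-7) + 2^(-8)
    = 0.5 + 0.5 + 0.125 + 0.015625 + 0.015625 + 0.0078125 + 0.0078125 + 0.00390625
    = 301/256 = 1.17578125
Since 1.17578125 > 1, Kraft's inequality is NOT satisfied.
A prefix code with these lengths CANNOT exist.

Kraft sum = 1.17578125. Not satisfied.


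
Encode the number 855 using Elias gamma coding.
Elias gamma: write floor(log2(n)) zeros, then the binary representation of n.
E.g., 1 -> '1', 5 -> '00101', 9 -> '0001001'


num_bits = floor(log2(855)) + 1 = 10
leading_zeros = num_bits - 1 = 9
binary(855) = 1101010111

Elias gamma(855) = '000000000' + '1101010111' = 0000000001101010111 (19 bits)


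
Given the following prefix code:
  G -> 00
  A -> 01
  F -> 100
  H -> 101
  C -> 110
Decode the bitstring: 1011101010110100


Decoding step by step:
Bits 101 -> H
Bits 110 -> C
Bits 101 -> H
Bits 01 -> A
Bits 101 -> H
Bits 00 -> G


Decoded message: HCHAHG


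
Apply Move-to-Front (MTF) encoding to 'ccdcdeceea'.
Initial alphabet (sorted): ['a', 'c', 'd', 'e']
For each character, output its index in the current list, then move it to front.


MTF encoding:
'c': index 1 in ['a', 'c', 'd', 'e'] -> ['c', 'a', 'd', 'e']
'c': index 0 in ['c', 'a', 'd', 'e'] -> ['c', 'a', 'd', 'e']
'd': index 2 in ['c', 'a', 'd', 'e'] -> ['d', 'c', 'a', 'e']
'c': index 1 in ['d', 'c', 'a', 'e'] -> ['c', 'd', 'a', 'e']
'd': index 1 in ['c', 'd', 'a', 'e'] -> ['d', 'c', 'a', 'e']
'e': index 3 in ['d', 'c', 'a', 'e'] -> ['e', 'd', 'c', 'a']
'c': index 2 in ['e', 'd', 'c', 'a'] -> ['c', 'e', 'd', 'a']
'e': index 1 in ['c', 'e', 'd', 'a'] -> ['e', 'c', 'd', 'a']
'e': index 0 in ['e', 'c', 'd', 'a'] -> ['e', 'c', 'd', 'a']
'a': index 3 in ['e', 'c', 'd', 'a'] -> ['a', 'e', 'c', 'd']


Output: [1, 0, 2, 1, 1, 3, 2, 1, 0, 3]


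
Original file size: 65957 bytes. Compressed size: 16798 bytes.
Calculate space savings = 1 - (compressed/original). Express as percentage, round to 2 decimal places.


ratio = compressed/original = 16798/65957 = 0.254681
savings = 1 - ratio = 1 - 0.254681 = 0.745319
as a percentage: 0.745319 * 100 = 74.53%

Space savings = 1 - 16798/65957 = 74.53%


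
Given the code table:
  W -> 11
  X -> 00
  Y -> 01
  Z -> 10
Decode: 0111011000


Decoding:
01 -> Y
11 -> W
01 -> Y
10 -> Z
00 -> X


Result: YWYZX


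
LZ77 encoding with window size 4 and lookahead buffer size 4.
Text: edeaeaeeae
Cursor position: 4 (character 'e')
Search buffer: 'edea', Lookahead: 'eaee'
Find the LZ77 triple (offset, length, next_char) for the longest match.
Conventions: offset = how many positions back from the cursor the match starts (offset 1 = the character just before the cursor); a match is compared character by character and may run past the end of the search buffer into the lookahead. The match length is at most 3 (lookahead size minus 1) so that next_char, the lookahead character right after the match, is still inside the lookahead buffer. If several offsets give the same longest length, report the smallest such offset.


Try each offset into the search buffer:
  offset=1 (pos 3, char 'a'): match length 0
  offset=2 (pos 2, char 'e'): match length 3
  offset=3 (pos 1, char 'd'): match length 0
  offset=4 (pos 0, char 'e'): match length 1
Longest match has length 3 at offset 2.
next_char = character at position 4 + 3 = 7 -> 'e'

Best match: offset=2, length=3 (matching 'eae' starting at position 2)
LZ77 triple: (2, 3, 'e')


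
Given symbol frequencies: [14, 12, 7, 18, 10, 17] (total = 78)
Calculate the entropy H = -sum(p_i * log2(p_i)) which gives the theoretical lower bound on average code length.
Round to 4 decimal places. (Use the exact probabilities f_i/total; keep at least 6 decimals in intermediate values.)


Per-symbol terms -p_i * log2(p_i) with p_i = f_i/78:
  p = 14/78 = 0.179487: log2(p) = -2.478047, -p*log2(p) = 0.444778
  p = 12/78 = 0.153846: log2(p) = -2.700440, -p*log2(p) = 0.415452
  p = 7/78 = 0.089744: log2(p) = -3.478047, -p*log2(p) = 0.312132
  p = 18/78 = 0.230769: log2(p) = -2.115477, -p*log2(p) = 0.488187
  p = 10/78 = 0.128205: log2(p) = -2.963474, -p*log2(p) = 0.379933
  p = 17/78 = 0.217949: log2(p) = -2.197939, -p*log2(p) = 0.479038
H = 0.444778 + 0.415452 + 0.312132 + 0.488187 + 0.379933 + 0.479038 = 2.519520

H = 2.5195 bits/symbol


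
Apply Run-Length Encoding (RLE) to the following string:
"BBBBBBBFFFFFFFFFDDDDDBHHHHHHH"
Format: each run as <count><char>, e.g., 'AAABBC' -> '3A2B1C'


Scanning runs left to right:
  i=0: run of 'B' x 7 -> '7B'
  i=7: run of 'F' x 9 -> '9F'
  i=16: run of 'D' x 5 -> '5D'
  i=21: run of 'B' x 1 -> '1B'
  i=22: run of 'H' x 7 -> '7H'

RLE = 7B9F5D1B7H


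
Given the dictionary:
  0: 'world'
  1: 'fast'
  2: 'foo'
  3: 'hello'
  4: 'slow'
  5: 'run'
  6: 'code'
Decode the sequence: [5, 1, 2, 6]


Look up each index in the dictionary:
  5 -> 'run'
  1 -> 'fast'
  2 -> 'foo'
  6 -> 'code'

Decoded: "run fast foo code"


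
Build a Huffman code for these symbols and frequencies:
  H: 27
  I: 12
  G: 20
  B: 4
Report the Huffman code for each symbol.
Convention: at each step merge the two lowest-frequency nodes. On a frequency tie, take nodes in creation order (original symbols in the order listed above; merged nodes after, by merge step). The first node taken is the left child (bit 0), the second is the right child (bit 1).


Huffman tree construction:
Step 1: Merge B(4) + I(12) = 16
Step 2: Merge (B+I)(16) + G(20) = 36
Step 3: Merge H(27) + ((B+I)+G)(36) = 63
Read each symbol's code off the tree from the root (left child = 0, right child = 1).

Codes:
  H: 0 (length 1)
  I: 101 (length 3)
  G: 11 (length 2)
  B: 100 (length 3)
Average code length: 115/63 = 1.8254 bits/symbol


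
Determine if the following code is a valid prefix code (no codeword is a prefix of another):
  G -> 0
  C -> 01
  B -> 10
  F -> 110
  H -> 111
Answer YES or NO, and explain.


Checking each pair (does one codeword prefix another?):
  G='0' vs C='01': prefix -- VIOLATION

NO -- this is NOT a valid prefix code. G (0) is a prefix of C (01).


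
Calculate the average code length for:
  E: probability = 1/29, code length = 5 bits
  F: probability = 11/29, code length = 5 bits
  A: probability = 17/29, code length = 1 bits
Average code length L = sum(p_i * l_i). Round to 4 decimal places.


Weighted contributions p_i * l_i:
  E: (1/29) * 5 = 5/29
  F: (11/29) * 5 = 55/29
  A: (17/29) * 1 = 17/29
Sum = (5 + 55 + 17)/29 = 77/29

L = 77/29 = 2.6552 bits/symbol


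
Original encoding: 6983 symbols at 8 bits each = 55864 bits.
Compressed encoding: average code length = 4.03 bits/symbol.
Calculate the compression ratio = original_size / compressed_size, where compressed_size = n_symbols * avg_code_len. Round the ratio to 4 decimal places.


original_size = n_symbols * orig_bits = 6983 * 8 = 55864 bits
compressed_size = n_symbols * avg_code_len = 6983 * 4.03 = 28141.49 bits
ratio = original_size / compressed_size = 55864 / 28141.49 = 1.9851

Compression ratio = 1.9851


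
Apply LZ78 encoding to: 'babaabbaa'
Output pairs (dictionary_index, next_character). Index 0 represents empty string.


LZ78 encoding steps:
Dictionary: {0: ''}
Step 1: w='' (idx 0), next='b' -> output (0, 'b'), add 'b' as idx 1
Step 2: w='' (idx 0), next='a' -> output (0, 'a'), add 'a' as idx 2
Step 3: w='b' (idx 1), next='a' -> output (1, 'a'), add 'ba' as idx 3
Step 4: w='a' (idx 2), next='b' -> output (2, 'b'), add 'ab' as idx 4
Step 5: w='ba' (idx 3), next='a' -> output (3, 'a'), add 'baa' as idx 5


Encoded: [(0, 'b'), (0, 'a'), (1, 'a'), (2, 'b'), (3, 'a')]


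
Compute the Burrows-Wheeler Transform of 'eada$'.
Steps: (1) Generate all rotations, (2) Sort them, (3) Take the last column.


Rotations (sorted):
  0: $eada -> last char: a
  1: a$ead -> last char: d
  2: ada$e -> last char: e
  3: da$ea -> last char: a
  4: eada$ -> last char: $


BWT = adea$


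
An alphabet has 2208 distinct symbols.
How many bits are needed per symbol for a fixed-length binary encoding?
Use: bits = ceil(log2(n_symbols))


log2(2208) = 11.1085
Bracket: 2^11 = 2048 < 2208 <= 2^12 = 4096
So ceil(log2(2208)) = 12

bits = ceil(log2(2208)) = ceil(11.1085) = 12 bits


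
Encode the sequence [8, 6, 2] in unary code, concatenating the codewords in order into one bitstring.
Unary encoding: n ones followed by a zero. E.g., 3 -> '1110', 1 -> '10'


Encode each number as n ones followed by a terminating 0:
  8 -> 111111110 (9 bits)
  6 -> 1111110 (7 bits)
  2 -> 110 (3 bits)
Total length = 9 + 7 + 3 = 19 bits.

Unary([8, 6, 2]) = 1111111101111110110 (19 bits)


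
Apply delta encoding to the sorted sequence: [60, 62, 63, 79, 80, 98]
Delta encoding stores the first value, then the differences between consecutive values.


First value: 60
Deltas:
  62 - 60 = 2
  63 - 62 = 1
  79 - 63 = 16
  80 - 79 = 1
  98 - 80 = 18


Delta encoded: [60, 2, 1, 16, 1, 18]


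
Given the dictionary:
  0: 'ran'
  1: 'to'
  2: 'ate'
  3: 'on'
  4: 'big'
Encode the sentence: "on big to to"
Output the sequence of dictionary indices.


Look up each word in the dictionary:
  'on' -> 3
  'big' -> 4
  'to' -> 1
  'to' -> 1

Encoded: [3, 4, 1, 1]


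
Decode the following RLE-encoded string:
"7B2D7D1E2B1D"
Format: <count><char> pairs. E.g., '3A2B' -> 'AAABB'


Expanding each <count><char> pair:
  7B -> 'BBBBBBB'
  2D -> 'DD'
  7D -> 'DDDDDDD'
  1E -> 'E'
  2B -> 'BB'
  1D -> 'D'

Decoded = BBBBBBBDDDDDDDDDEBBD


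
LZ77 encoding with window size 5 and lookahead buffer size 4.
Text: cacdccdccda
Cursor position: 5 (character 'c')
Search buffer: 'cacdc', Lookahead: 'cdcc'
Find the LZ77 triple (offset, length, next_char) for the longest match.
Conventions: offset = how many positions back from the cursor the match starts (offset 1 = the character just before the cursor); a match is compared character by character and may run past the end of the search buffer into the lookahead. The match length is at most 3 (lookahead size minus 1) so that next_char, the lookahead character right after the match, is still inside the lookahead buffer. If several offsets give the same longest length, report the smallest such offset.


Try each offset into the search buffer:
  offset=1 (pos 4, char 'c'): match length 1
  offset=2 (pos 3, char 'd'): match length 0
  offset=3 (pos 2, char 'c'): match length 3
  offset=4 (pos 1, char 'a'): match length 0
  offset=5 (pos 0, char 'c'): match length 1
Longest match has length 3 at offset 3.
next_char = character at position 5 + 3 = 8 -> 'c'

Best match: offset=3, length=3 (matching 'cdc' starting at position 2)
LZ77 triple: (3, 3, 'c')


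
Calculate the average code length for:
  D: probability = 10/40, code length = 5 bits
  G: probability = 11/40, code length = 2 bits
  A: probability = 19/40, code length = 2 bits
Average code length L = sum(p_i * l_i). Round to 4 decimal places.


Weighted contributions p_i * l_i:
  D: (10/40) * 5 = 50/40
  G: (11/40) * 2 = 22/40
  A: (19/40) * 2 = 38/40
Sum = (50 + 22 + 38)/40 = 110/40

L = 110/40 = 2.7500 bits/symbol


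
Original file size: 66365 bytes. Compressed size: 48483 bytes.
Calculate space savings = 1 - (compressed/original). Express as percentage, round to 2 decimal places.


ratio = compressed/original = 48483/66365 = 0.730551
savings = 1 - ratio = 1 - 0.730551 = 0.269449
as a percentage: 0.269449 * 100 = 26.94%

Space savings = 1 - 48483/66365 = 26.94%


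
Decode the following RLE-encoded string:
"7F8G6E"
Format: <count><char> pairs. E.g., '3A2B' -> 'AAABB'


Expanding each <count><char> pair:
  7F -> 'FFFFFFF'
  8G -> 'GGGGGGGG'
  6E -> 'EEEEEE'

Decoded = FFFFFFFGGGGGGGGEEEEEE


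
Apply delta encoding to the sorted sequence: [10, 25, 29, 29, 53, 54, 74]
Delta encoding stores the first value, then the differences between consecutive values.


First value: 10
Deltas:
  25 - 10 = 15
  29 - 25 = 4
  29 - 29 = 0
  53 - 29 = 24
  54 - 53 = 1
  74 - 54 = 20


Delta encoded: [10, 15, 4, 0, 24, 1, 20]


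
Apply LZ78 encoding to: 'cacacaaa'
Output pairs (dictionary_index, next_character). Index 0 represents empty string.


LZ78 encoding steps:
Dictionary: {0: ''}
Step 1: w='' (idx 0), next='c' -> output (0, 'c'), add 'c' as idx 1
Step 2: w='' (idx 0), next='a' -> output (0, 'a'), add 'a' as idx 2
Step 3: w='c' (idx 1), next='a' -> output (1, 'a'), add 'ca' as idx 3
Step 4: w='ca' (idx 3), next='a' -> output (3, 'a'), add 'caa' as idx 4
Step 5: w='a' (idx 2), end of input -> output (2, '')


Encoded: [(0, 'c'), (0, 'a'), (1, 'a'), (3, 'a'), (2, '')]


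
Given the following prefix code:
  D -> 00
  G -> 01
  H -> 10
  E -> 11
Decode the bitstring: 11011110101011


Decoding step by step:
Bits 11 -> E
Bits 01 -> G
Bits 11 -> E
Bits 10 -> H
Bits 10 -> H
Bits 10 -> H
Bits 11 -> E


Decoded message: EGEHHHE


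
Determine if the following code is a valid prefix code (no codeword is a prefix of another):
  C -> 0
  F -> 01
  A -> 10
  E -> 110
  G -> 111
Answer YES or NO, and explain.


Checking each pair (does one codeword prefix another?):
  C='0' vs F='01': prefix -- VIOLATION

NO -- this is NOT a valid prefix code. C (0) is a prefix of F (01).


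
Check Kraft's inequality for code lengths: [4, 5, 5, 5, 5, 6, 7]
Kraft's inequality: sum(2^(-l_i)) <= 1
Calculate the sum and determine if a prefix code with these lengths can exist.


Sum = 2^(-4) + 2^(-5) + 2^(-5) + 2^(-5) + 2^(-5) + 2^(-6) + 2^(-7)
    = 0.0625 + 0.03125 + 0.03125 + 0.03125 + 0.03125 + 0.015625 + 0.0078125
    = 27/128 = 0.2109375
Since 0.2109375 <= 1, Kraft's inequality IS satisfied.
A prefix code with these lengths CAN exist.

Kraft sum = 0.2109375. Satisfied.


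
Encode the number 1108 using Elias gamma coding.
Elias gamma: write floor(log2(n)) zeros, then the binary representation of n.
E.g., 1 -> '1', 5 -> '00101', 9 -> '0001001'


num_bits = floor(log2(1108)) + 1 = 11
leading_zeros = num_bits - 1 = 10
binary(1108) = 10001010100

Elias gamma(1108) = '0000000000' + '10001010100' = 000000000010001010100 (21 bits)


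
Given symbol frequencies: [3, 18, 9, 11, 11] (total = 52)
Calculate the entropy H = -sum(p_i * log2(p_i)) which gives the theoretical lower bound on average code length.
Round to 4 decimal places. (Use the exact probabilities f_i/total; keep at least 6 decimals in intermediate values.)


Per-symbol terms -p_i * log2(p_i) with p_i = f_i/52:
  p = 3/52 = 0.057692: log2(p) = -4.115477, -p*log2(p) = 0.237431
  p = 18/52 = 0.346154: log2(p) = -1.530515, -p*log2(p) = 0.529794
  p = 9/52 = 0.173077: log2(p) = -2.530515, -p*log2(p) = 0.437974
  p = 11/52 = 0.211538: log2(p) = -2.241008, -p*log2(p) = 0.474059
  p = 11/52 = 0.211538: log2(p) = -2.241008, -p*log2(p) = 0.474059
H = 0.237431 + 0.529794 + 0.437974 + 0.474059 + 0.474059 = 2.153317

H = 2.1533 bits/symbol


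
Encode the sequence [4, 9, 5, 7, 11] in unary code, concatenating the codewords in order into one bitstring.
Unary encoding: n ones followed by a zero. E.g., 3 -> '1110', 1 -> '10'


Encode each number as n ones followed by a terminating 0:
  4 -> 11110 (5 bits)
  9 -> 1111111110 (10 bits)
  5 -> 111110 (6 bits)
  7 -> 11111110 (8 bits)
  11 -> 111111111110 (12 bits)
Total length = 5 + 10 + 6 + 8 + 12 = 41 bits.

Unary([4, 9, 5, 7, 11]) = 11110111111111011111011111110111111111110 (41 bits)


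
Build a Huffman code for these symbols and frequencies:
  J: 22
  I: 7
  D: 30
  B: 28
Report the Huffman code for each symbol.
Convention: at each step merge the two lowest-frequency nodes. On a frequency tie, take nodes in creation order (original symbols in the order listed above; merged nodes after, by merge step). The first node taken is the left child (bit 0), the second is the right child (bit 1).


Huffman tree construction:
Step 1: Merge I(7) + J(22) = 29
Step 2: Merge B(28) + (I+J)(29) = 57
Step 3: Merge D(30) + (B+(I+J))(57) = 87
Read each symbol's code off the tree from the root (left child = 0, right child = 1).

Codes:
  J: 111 (length 3)
  I: 110 (length 3)
  D: 0 (length 1)
  B: 10 (length 2)
Average code length: 173/87 = 1.9885 bits/symbol


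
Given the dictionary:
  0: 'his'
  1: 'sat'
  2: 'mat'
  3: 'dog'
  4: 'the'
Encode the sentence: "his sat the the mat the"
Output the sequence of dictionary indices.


Look up each word in the dictionary:
  'his' -> 0
  'sat' -> 1
  'the' -> 4
  'the' -> 4
  'mat' -> 2
  'the' -> 4

Encoded: [0, 1, 4, 4, 2, 4]


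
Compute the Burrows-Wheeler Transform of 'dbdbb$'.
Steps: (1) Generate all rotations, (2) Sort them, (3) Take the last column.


Rotations (sorted):
  0: $dbdbb -> last char: b
  1: b$dbdb -> last char: b
  2: bb$dbd -> last char: d
  3: bdbb$d -> last char: d
  4: dbb$db -> last char: b
  5: dbdbb$ -> last char: $


BWT = bbddb$


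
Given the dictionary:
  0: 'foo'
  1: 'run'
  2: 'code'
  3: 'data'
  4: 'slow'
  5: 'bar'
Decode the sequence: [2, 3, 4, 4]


Look up each index in the dictionary:
  2 -> 'code'
  3 -> 'data'
  4 -> 'slow'
  4 -> 'slow'

Decoded: "code data slow slow"


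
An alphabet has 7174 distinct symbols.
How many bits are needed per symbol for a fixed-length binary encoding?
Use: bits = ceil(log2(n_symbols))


log2(7174) = 12.8086
Bracket: 2^12 = 4096 < 7174 <= 2^13 = 8192
So ceil(log2(7174)) = 13

bits = ceil(log2(7174)) = ceil(12.8086) = 13 bits


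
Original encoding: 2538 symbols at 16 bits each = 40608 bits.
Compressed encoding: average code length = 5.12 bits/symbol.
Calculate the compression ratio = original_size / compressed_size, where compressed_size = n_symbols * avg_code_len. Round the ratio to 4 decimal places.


original_size = n_symbols * orig_bits = 2538 * 16 = 40608 bits
compressed_size = n_symbols * avg_code_len = 2538 * 5.12 = 12994.56 bits
ratio = original_size / compressed_size = 40608 / 12994.56 = 3.125

Compression ratio = 3.125


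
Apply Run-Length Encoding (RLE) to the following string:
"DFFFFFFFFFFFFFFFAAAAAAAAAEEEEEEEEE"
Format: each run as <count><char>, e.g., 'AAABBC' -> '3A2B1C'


Scanning runs left to right:
  i=0: run of 'D' x 1 -> '1D'
  i=1: run of 'F' x 15 -> '15F'
  i=16: run of 'A' x 9 -> '9A'
  i=25: run of 'E' x 9 -> '9E'

RLE = 1D15F9A9E


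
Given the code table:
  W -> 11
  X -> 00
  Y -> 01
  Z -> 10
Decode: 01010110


Decoding:
01 -> Y
01 -> Y
01 -> Y
10 -> Z


Result: YYYZ


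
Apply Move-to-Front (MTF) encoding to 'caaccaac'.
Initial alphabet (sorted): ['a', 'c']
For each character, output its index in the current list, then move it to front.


MTF encoding:
'c': index 1 in ['a', 'c'] -> ['c', 'a']
'a': index 1 in ['c', 'a'] -> ['a', 'c']
'a': index 0 in ['a', 'c'] -> ['a', 'c']
'c': index 1 in ['a', 'c'] -> ['c', 'a']
'c': index 0 in ['c', 'a'] -> ['c', 'a']
'a': index 1 in ['c', 'a'] -> ['a', 'c']
'a': index 0 in ['a', 'c'] -> ['a', 'c']
'c': index 1 in ['a', 'c'] -> ['c', 'a']


Output: [1, 1, 0, 1, 0, 1, 0, 1]


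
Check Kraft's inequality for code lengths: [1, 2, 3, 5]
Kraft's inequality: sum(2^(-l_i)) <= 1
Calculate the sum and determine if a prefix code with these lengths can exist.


Sum = 2^(-1) + 2^(-2) + 2^(-3) + 2^(-5)
    = 0.5 + 0.25 + 0.125 + 0.03125
    = 29/32 = 0.90625
Since 0.90625 <= 1, Kraft's inequality IS satisfied.
A prefix code with these lengths CAN exist.

Kraft sum = 0.90625. Satisfied.


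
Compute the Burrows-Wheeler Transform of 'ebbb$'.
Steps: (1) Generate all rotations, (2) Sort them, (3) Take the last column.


Rotations (sorted):
  0: $ebbb -> last char: b
  1: b$ebb -> last char: b
  2: bb$eb -> last char: b
  3: bbb$e -> last char: e
  4: ebbb$ -> last char: $


BWT = bbbe$


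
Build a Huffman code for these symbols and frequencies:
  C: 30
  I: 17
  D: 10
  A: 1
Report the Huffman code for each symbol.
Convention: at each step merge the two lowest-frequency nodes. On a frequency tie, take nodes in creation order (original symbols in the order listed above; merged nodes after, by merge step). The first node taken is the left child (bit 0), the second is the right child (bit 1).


Huffman tree construction:
Step 1: Merge A(1) + D(10) = 11
Step 2: Merge (A+D)(11) + I(17) = 28
Step 3: Merge ((A+D)+I)(28) + C(30) = 58
Read each symbol's code off the tree from the root (left child = 0, right child = 1).

Codes:
  C: 1 (length 1)
  I: 01 (length 2)
  D: 001 (length 3)
  A: 000 (length 3)
Average code length: 97/58 = 1.6724 bits/symbol


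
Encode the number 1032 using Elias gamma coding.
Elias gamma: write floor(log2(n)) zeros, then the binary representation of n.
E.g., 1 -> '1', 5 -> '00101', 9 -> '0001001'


num_bits = floor(log2(1032)) + 1 = 11
leading_zeros = num_bits - 1 = 10
binary(1032) = 10000001000

Elias gamma(1032) = '0000000000' + '10000001000' = 000000000010000001000 (21 bits)


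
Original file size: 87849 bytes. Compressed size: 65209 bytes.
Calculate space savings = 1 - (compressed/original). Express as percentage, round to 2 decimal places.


ratio = compressed/original = 65209/87849 = 0.742285
savings = 1 - ratio = 1 - 0.742285 = 0.257715
as a percentage: 0.257715 * 100 = 25.77%

Space savings = 1 - 65209/87849 = 25.77%


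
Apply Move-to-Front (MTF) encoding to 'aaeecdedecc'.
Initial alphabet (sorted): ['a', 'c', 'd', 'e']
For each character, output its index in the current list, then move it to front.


MTF encoding:
'a': index 0 in ['a', 'c', 'd', 'e'] -> ['a', 'c', 'd', 'e']
'a': index 0 in ['a', 'c', 'd', 'e'] -> ['a', 'c', 'd', 'e']
'e': index 3 in ['a', 'c', 'd', 'e'] -> ['e', 'a', 'c', 'd']
'e': index 0 in ['e', 'a', 'c', 'd'] -> ['e', 'a', 'c', 'd']
'c': index 2 in ['e', 'a', 'c', 'd'] -> ['c', 'e', 'a', 'd']
'd': index 3 in ['c', 'e', 'a', 'd'] -> ['d', 'c', 'e', 'a']
'e': index 2 in ['d', 'c', 'e', 'a'] -> ['e', 'd', 'c', 'a']
'd': index 1 in ['e', 'd', 'c', 'a'] -> ['d', 'e', 'c', 'a']
'e': index 1 in ['d', 'e', 'c', 'a'] -> ['e', 'd', 'c', 'a']
'c': index 2 in ['e', 'd', 'c', 'a'] -> ['c', 'e', 'd', 'a']
'c': index 0 in ['c', 'e', 'd', 'a'] -> ['c', 'e', 'd', 'a']


Output: [0, 0, 3, 0, 2, 3, 2, 1, 1, 2, 0]


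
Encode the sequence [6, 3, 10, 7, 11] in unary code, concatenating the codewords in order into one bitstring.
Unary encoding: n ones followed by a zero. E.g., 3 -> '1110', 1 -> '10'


Encode each number as n ones followed by a terminating 0:
  6 -> 1111110 (7 bits)
  3 -> 1110 (4 bits)
  10 -> 11111111110 (11 bits)
  7 -> 11111110 (8 bits)
  11 -> 111111111110 (12 bits)
Total length = 7 + 4 + 11 + 8 + 12 = 42 bits.

Unary([6, 3, 10, 7, 11]) = 111111011101111111111011111110111111111110 (42 bits)


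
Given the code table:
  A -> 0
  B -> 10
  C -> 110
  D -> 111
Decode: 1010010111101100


Decoding:
10 -> B
10 -> B
0 -> A
10 -> B
111 -> D
10 -> B
110 -> C
0 -> A


Result: BBABDBCA


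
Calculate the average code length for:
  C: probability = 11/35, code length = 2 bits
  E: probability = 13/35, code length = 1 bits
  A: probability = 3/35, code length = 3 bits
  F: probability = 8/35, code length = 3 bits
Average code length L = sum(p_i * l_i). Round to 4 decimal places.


Weighted contributions p_i * l_i:
  C: (11/35) * 2 = 22/35
  E: (13/35) * 1 = 13/35
  A: (3/35) * 3 = 9/35
  F: (8/35) * 3 = 24/35
Sum = (22 + 13 + 9 + 24)/35 = 68/35

L = 68/35 = 1.9429 bits/symbol


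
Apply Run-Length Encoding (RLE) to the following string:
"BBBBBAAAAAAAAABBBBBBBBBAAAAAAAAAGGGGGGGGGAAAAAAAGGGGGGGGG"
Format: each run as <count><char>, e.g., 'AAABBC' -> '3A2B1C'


Scanning runs left to right:
  i=0: run of 'B' x 5 -> '5B'
  i=5: run of 'A' x 9 -> '9A'
  i=14: run of 'B' x 9 -> '9B'
  i=23: run of 'A' x 9 -> '9A'
  i=32: run of 'G' x 9 -> '9G'
  i=41: run of 'A' x 7 -> '7A'
  i=48: run of 'G' x 9 -> '9G'

RLE = 5B9A9B9A9G7A9G


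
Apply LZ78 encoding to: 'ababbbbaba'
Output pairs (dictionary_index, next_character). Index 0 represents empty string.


LZ78 encoding steps:
Dictionary: {0: ''}
Step 1: w='' (idx 0), next='a' -> output (0, 'a'), add 'a' as idx 1
Step 2: w='' (idx 0), next='b' -> output (0, 'b'), add 'b' as idx 2
Step 3: w='a' (idx 1), next='b' -> output (1, 'b'), add 'ab' as idx 3
Step 4: w='b' (idx 2), next='b' -> output (2, 'b'), add 'bb' as idx 4
Step 5: w='b' (idx 2), next='a' -> output (2, 'a'), add 'ba' as idx 5
Step 6: w='ba' (idx 5), end of input -> output (5, '')


Encoded: [(0, 'a'), (0, 'b'), (1, 'b'), (2, 'b'), (2, 'a'), (5, '')]


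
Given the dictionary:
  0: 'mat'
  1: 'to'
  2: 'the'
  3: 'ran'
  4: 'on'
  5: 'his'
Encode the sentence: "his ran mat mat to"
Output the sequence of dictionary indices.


Look up each word in the dictionary:
  'his' -> 5
  'ran' -> 3
  'mat' -> 0
  'mat' -> 0
  'to' -> 1

Encoded: [5, 3, 0, 0, 1]


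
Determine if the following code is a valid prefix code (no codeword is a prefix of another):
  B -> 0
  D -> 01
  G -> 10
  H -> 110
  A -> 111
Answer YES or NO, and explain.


Checking each pair (does one codeword prefix another?):
  B='0' vs D='01': prefix -- VIOLATION

NO -- this is NOT a valid prefix code. B (0) is a prefix of D (01).


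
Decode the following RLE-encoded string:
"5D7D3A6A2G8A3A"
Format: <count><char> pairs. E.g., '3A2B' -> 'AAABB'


Expanding each <count><char> pair:
  5D -> 'DDDDD'
  7D -> 'DDDDDDD'
  3A -> 'AAA'
  6A -> 'AAAAAA'
  2G -> 'GG'
  8A -> 'AAAAAAAA'
  3A -> 'AAA'

Decoded = DDDDDDDDDDDDAAAAAAAAAGGAAAAAAAAAAA


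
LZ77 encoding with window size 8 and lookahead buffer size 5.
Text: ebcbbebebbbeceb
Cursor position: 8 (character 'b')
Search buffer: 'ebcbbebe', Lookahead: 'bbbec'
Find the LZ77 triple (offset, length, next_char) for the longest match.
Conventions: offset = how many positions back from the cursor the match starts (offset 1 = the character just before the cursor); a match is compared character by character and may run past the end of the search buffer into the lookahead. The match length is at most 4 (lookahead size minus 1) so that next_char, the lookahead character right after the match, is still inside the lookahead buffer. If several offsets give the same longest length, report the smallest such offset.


Try each offset into the search buffer:
  offset=1 (pos 7, char 'e'): match length 0
  offset=2 (pos 6, char 'b'): match length 1
  offset=3 (pos 5, char 'e'): match length 0
  offset=4 (pos 4, char 'b'): match length 1
  offset=5 (pos 3, char 'b'): match length 2
  offset=6 (pos 2, char 'c'): match length 0
  offset=7 (pos 1, char 'b'): match length 1
  offset=8 (pos 0, char 'e'): match length 0
Longest match has length 2 at offset 5.
next_char = character at position 8 + 2 = 10 -> 'b'

Best match: offset=5, length=2 (matching 'bb' starting at position 3)
LZ77 triple: (5, 2, 'b')


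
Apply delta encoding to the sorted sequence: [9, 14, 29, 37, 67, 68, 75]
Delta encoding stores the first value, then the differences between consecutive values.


First value: 9
Deltas:
  14 - 9 = 5
  29 - 14 = 15
  37 - 29 = 8
  67 - 37 = 30
  68 - 67 = 1
  75 - 68 = 7


Delta encoded: [9, 5, 15, 8, 30, 1, 7]


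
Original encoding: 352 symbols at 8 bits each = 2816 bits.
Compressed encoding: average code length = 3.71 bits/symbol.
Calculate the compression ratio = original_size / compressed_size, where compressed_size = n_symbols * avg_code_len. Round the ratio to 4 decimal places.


original_size = n_symbols * orig_bits = 352 * 8 = 2816 bits
compressed_size = n_symbols * avg_code_len = 352 * 3.71 = 1305.92 bits
ratio = original_size / compressed_size = 2816 / 1305.92 = 2.1563

Compression ratio = 2.1563


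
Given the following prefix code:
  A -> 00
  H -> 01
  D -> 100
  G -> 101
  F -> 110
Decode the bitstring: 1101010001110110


Decoding step by step:
Bits 110 -> F
Bits 101 -> G
Bits 00 -> A
Bits 01 -> H
Bits 110 -> F
Bits 110 -> F


Decoded message: FGAHFF


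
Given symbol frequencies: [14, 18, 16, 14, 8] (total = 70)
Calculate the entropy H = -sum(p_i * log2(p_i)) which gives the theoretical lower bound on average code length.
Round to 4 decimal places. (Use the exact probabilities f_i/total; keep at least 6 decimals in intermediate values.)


Per-symbol terms -p_i * log2(p_i) with p_i = f_i/70:
  p = 14/70 = 0.200000: log2(p) = -2.321928, -p*log2(p) = 0.464386
  p = 18/70 = 0.257143: log2(p) = -1.959358, -p*log2(p) = 0.503835
  p = 16/70 = 0.228571: log2(p) = -2.129283, -p*log2(p) = 0.486693
  p = 14/70 = 0.200000: log2(p) = -2.321928, -p*log2(p) = 0.464386
  p = 8/70 = 0.114286: log2(p) = -3.129283, -p*log2(p) = 0.357632
H = 0.464386 + 0.503835 + 0.486693 + 0.464386 + 0.357632 = 2.276932

H = 2.2769 bits/symbol


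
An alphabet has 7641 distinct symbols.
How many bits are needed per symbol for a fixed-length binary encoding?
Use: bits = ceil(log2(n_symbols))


log2(7641) = 12.8995
Bracket: 2^12 = 4096 < 7641 <= 2^13 = 8192
So ceil(log2(7641)) = 13

bits = ceil(log2(7641)) = ceil(12.8995) = 13 bits


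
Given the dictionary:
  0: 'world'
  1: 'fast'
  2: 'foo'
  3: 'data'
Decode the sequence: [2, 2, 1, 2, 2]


Look up each index in the dictionary:
  2 -> 'foo'
  2 -> 'foo'
  1 -> 'fast'
  2 -> 'foo'
  2 -> 'foo'

Decoded: "foo foo fast foo foo"


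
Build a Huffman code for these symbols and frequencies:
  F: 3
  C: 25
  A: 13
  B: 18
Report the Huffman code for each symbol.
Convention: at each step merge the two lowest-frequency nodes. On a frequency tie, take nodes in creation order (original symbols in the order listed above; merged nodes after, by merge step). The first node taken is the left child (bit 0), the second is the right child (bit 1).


Huffman tree construction:
Step 1: Merge F(3) + A(13) = 16
Step 2: Merge (F+A)(16) + B(18) = 34
Step 3: Merge C(25) + ((F+A)+B)(34) = 59
Read each symbol's code off the tree from the root (left child = 0, right child = 1).

Codes:
  F: 100 (length 3)
  C: 0 (length 1)
  A: 101 (length 3)
  B: 11 (length 2)
Average code length: 109/59 = 1.8475 bits/symbol


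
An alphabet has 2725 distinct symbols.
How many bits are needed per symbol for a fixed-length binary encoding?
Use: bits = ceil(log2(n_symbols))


log2(2725) = 11.412
Bracket: 2^11 = 2048 < 2725 <= 2^12 = 4096
So ceil(log2(2725)) = 12

bits = ceil(log2(2725)) = ceil(11.412) = 12 bits


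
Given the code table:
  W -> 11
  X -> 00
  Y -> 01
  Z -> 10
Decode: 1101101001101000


Decoding:
11 -> W
01 -> Y
10 -> Z
10 -> Z
01 -> Y
10 -> Z
10 -> Z
00 -> X


Result: WYZZYZZX


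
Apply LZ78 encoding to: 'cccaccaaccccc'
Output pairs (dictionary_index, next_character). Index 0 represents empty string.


LZ78 encoding steps:
Dictionary: {0: ''}
Step 1: w='' (idx 0), next='c' -> output (0, 'c'), add 'c' as idx 1
Step 2: w='c' (idx 1), next='c' -> output (1, 'c'), add 'cc' as idx 2
Step 3: w='' (idx 0), next='a' -> output (0, 'a'), add 'a' as idx 3
Step 4: w='cc' (idx 2), next='a' -> output (2, 'a'), add 'cca' as idx 4
Step 5: w='a' (idx 3), next='c' -> output (3, 'c'), add 'ac' as idx 5
Step 6: w='cc' (idx 2), next='c' -> output (2, 'c'), add 'ccc' as idx 6
Step 7: w='c' (idx 1), end of input -> output (1, '')


Encoded: [(0, 'c'), (1, 'c'), (0, 'a'), (2, 'a'), (3, 'c'), (2, 'c'), (1, '')]


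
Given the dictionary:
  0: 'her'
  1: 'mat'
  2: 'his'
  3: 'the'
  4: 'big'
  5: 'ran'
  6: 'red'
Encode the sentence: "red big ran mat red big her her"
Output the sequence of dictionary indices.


Look up each word in the dictionary:
  'red' -> 6
  'big' -> 4
  'ran' -> 5
  'mat' -> 1
  'red' -> 6
  'big' -> 4
  'her' -> 0
  'her' -> 0

Encoded: [6, 4, 5, 1, 6, 4, 0, 0]


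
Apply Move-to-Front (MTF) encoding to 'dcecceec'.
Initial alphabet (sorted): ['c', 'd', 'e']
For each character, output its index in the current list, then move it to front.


MTF encoding:
'd': index 1 in ['c', 'd', 'e'] -> ['d', 'c', 'e']
'c': index 1 in ['d', 'c', 'e'] -> ['c', 'd', 'e']
'e': index 2 in ['c', 'd', 'e'] -> ['e', 'c', 'd']
'c': index 1 in ['e', 'c', 'd'] -> ['c', 'e', 'd']
'c': index 0 in ['c', 'e', 'd'] -> ['c', 'e', 'd']
'e': index 1 in ['c', 'e', 'd'] -> ['e', 'c', 'd']
'e': index 0 in ['e', 'c', 'd'] -> ['e', 'c', 'd']
'c': index 1 in ['e', 'c', 'd'] -> ['c', 'e', 'd']


Output: [1, 1, 2, 1, 0, 1, 0, 1]


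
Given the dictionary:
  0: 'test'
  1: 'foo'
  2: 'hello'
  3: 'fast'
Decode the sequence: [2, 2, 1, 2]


Look up each index in the dictionary:
  2 -> 'hello'
  2 -> 'hello'
  1 -> 'foo'
  2 -> 'hello'

Decoded: "hello hello foo hello"


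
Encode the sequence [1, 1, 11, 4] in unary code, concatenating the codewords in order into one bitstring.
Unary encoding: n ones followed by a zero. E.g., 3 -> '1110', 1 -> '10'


Encode each number as n ones followed by a terminating 0:
  1 -> 10 (2 bits)
  1 -> 10 (2 bits)
  11 -> 111111111110 (12 bits)
  4 -> 11110 (5 bits)
Total length = 2 + 2 + 12 + 5 = 21 bits.

Unary([1, 1, 11, 4]) = 101011111111111011110 (21 bits)


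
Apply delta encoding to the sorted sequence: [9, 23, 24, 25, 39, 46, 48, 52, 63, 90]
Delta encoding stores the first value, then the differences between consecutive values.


First value: 9
Deltas:
  23 - 9 = 14
  24 - 23 = 1
  25 - 24 = 1
  39 - 25 = 14
  46 - 39 = 7
  48 - 46 = 2
  52 - 48 = 4
  63 - 52 = 11
  90 - 63 = 27


Delta encoded: [9, 14, 1, 1, 14, 7, 2, 4, 11, 27]


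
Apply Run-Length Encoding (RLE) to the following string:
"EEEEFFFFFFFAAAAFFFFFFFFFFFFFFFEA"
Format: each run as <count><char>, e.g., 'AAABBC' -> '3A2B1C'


Scanning runs left to right:
  i=0: run of 'E' x 4 -> '4E'
  i=4: run of 'F' x 7 -> '7F'
  i=11: run of 'A' x 4 -> '4A'
  i=15: run of 'F' x 15 -> '15F'
  i=30: run of 'E' x 1 -> '1E'
  i=31: run of 'A' x 1 -> '1A'

RLE = 4E7F4A15F1E1A


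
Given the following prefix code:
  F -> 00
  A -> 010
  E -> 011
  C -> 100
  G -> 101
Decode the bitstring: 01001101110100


Decoding step by step:
Bits 010 -> A
Bits 011 -> E
Bits 011 -> E
Bits 101 -> G
Bits 00 -> F


Decoded message: AEEGF


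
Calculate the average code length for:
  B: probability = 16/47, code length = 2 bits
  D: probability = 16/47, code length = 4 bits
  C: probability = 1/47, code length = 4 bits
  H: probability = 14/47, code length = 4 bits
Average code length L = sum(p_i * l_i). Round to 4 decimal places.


Weighted contributions p_i * l_i:
  B: (16/47) * 2 = 32/47
  D: (16/47) * 4 = 64/47
  C: (1/47) * 4 = 4/47
  H: (14/47) * 4 = 56/47
Sum = (32 + 64 + 4 + 56)/47 = 156/47

L = 156/47 = 3.3191 bits/symbol


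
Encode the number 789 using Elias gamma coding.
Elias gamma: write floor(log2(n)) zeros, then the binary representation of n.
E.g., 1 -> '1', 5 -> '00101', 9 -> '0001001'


num_bits = floor(log2(789)) + 1 = 10
leading_zeros = num_bits - 1 = 9
binary(789) = 1100010101

Elias gamma(789) = '000000000' + '1100010101' = 0000000001100010101 (19 bits)


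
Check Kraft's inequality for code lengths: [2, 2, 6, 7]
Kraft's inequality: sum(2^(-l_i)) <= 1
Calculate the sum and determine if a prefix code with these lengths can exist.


Sum = 2^(-2) + 2^(-2) + 2^(-6) + 2^(-7)
    = 0.25 + 0.25 + 0.015625 + 0.0078125
    = 67/128 = 0.5234375
Since 0.5234375 <= 1, Kraft's inequality IS satisfied.
A prefix code with these lengths CAN exist.

Kraft sum = 0.5234375. Satisfied.


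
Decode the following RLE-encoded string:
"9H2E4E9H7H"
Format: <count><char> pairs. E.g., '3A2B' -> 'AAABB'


Expanding each <count><char> pair:
  9H -> 'HHHHHHHHH'
  2E -> 'EE'
  4E -> 'EEEE'
  9H -> 'HHHHHHHHH'
  7H -> 'HHHHHHH'

Decoded = HHHHHHHHHEEEEEEHHHHHHHHHHHHHHHH


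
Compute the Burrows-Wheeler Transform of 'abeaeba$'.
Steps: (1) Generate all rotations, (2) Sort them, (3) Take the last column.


Rotations (sorted):
  0: $abeaeba -> last char: a
  1: a$abeaeb -> last char: b
  2: abeaeba$ -> last char: $
  3: aeba$abe -> last char: e
  4: ba$abeae -> last char: e
  5: beaeba$a -> last char: a
  6: eaeba$ab -> last char: b
  7: eba$abea -> last char: a


BWT = ab$eeaba


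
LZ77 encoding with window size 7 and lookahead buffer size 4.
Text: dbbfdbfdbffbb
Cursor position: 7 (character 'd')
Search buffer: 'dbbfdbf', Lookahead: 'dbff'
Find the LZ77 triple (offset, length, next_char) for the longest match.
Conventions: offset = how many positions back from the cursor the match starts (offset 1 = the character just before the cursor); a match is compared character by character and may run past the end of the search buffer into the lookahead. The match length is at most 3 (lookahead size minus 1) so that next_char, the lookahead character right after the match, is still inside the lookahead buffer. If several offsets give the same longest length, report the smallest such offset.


Try each offset into the search buffer:
  offset=1 (pos 6, char 'f'): match length 0
  offset=2 (pos 5, char 'b'): match length 0
  offset=3 (pos 4, char 'd'): match length 3
  offset=4 (pos 3, char 'f'): match length 0
  offset=5 (pos 2, char 'b'): match length 0
  offset=6 (pos 1, char 'b'): match length 0
  offset=7 (pos 0, char 'd'): match length 2
Longest match has length 3 at offset 3.
next_char = character at position 7 + 3 = 10 -> 'f'

Best match: offset=3, length=3 (matching 'dbf' starting at position 4)
LZ77 triple: (3, 3, 'f')


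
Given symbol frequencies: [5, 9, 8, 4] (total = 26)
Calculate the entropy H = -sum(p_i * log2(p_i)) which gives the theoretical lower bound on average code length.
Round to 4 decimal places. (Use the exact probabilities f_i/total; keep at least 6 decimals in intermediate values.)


Per-symbol terms -p_i * log2(p_i) with p_i = f_i/26:
  p = 5/26 = 0.192308: log2(p) = -2.378512, -p*log2(p) = 0.457406
  p = 9/26 = 0.346154: log2(p) = -1.530515, -p*log2(p) = 0.529794
  p = 8/26 = 0.307692: log2(p) = -1.700440, -p*log2(p) = 0.523212
  p = 4/26 = 0.153846: log2(p) = -2.700440, -p*log2(p) = 0.415452
H = 0.457406 + 0.529794 + 0.523212 + 0.415452 = 1.925864

H = 1.9259 bits/symbol


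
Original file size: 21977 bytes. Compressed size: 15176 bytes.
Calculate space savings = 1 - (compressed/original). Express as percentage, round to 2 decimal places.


ratio = compressed/original = 15176/21977 = 0.69054
savings = 1 - ratio = 1 - 0.69054 = 0.30946
as a percentage: 0.30946 * 100 = 30.95%

Space savings = 1 - 15176/21977 = 30.95%


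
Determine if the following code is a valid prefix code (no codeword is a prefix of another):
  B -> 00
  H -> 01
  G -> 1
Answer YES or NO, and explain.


Checking each pair (does one codeword prefix another?):
  B='00' vs H='01': no prefix
  B='00' vs G='1': no prefix
  H='01' vs B='00': no prefix
  H='01' vs G='1': no prefix
  G='1' vs B='00': no prefix
  G='1' vs H='01': no prefix
No violation found over all pairs.

YES -- this is a valid prefix code. No codeword is a prefix of any other codeword.


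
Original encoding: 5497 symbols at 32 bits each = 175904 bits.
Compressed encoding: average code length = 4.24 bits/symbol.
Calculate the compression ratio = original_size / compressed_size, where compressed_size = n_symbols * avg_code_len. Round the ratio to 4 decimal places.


original_size = n_symbols * orig_bits = 5497 * 32 = 175904 bits
compressed_size = n_symbols * avg_code_len = 5497 * 4.24 = 23307.28 bits
ratio = original_size / compressed_size = 175904 / 23307.28 = 7.5472

Compression ratio = 7.5472
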